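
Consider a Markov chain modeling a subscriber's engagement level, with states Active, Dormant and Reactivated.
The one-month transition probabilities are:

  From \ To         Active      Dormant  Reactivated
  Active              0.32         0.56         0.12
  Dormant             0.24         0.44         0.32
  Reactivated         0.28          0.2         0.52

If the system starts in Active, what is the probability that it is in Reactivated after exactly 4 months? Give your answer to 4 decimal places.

Propagate the distribution vector 4 months from Active.
After 0 months: (1.0000, 0.0000, 0.0000)
After 1 month: (0.3200, 0.5600, 0.1200)
After 2 months: (0.2704, 0.4496, 0.2800)
After 3 months: (0.2728, 0.4052, 0.3219)
After 4 months: (0.2747, 0.3955, 0.3298)
P(in Reactivated after 4 months) = 0.3298

0.3298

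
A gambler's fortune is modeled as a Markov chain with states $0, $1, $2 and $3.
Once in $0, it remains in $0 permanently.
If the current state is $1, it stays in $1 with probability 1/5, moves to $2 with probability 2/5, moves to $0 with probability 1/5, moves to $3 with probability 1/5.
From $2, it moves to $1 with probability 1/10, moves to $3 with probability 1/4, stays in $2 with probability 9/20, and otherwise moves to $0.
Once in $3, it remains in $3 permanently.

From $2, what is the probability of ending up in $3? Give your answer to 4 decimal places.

Let h(s) be the probability of absorption at $3 starting from transient state s. Then h($3) = 1 and h($0) = 0. By first-step analysis:
h($1) = 0.2·0 + 0.2·h($1) + 0.4·h($2) + 0.2·1
h($2) = 0.2·0 + 0.1·h($1) + 0.45·h($2) + 0.25·1
Solving: h($1) = 0.5250, h($2) = 0.5500.
Starting from $2, the probability is 0.5500.

0.5500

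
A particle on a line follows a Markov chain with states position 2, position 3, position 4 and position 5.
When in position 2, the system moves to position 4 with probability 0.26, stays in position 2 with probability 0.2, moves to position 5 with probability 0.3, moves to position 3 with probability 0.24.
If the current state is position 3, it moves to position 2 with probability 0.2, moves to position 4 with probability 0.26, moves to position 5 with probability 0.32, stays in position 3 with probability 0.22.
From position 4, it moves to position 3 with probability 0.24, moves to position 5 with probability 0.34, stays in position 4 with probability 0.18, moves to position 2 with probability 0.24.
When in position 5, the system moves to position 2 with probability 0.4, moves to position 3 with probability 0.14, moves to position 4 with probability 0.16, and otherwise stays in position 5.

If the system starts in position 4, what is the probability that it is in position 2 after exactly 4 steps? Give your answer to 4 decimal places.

Propagate the distribution vector 4 steps from position 4.
After 0 steps: (0.0000, 0.0000, 1.0000, 0.0000)
After 1 step: (0.2400, 0.2400, 0.1800, 0.3400)
After 2 steps: (0.2752, 0.2012, 0.2116, 0.3120)
After 3 steps: (0.2709, 0.2048, 0.2119, 0.3125)
After 4 steps: (0.2710, 0.2047, 0.2118, 0.3126)
P(in position 2 after 4 steps) = 0.2710

0.2710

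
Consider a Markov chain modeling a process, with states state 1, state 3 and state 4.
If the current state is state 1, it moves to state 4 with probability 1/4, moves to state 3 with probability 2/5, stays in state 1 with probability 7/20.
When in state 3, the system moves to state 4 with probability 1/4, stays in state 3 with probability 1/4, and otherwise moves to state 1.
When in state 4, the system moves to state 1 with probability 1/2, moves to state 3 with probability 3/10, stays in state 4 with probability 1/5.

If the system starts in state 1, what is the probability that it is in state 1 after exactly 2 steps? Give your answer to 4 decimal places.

0.4475

Sum over the intermediate state after 1 step:
P = P(state 1→state 1)·P(state 1→state 1) + P(state 1→state 3)·P(state 3→state 1) + P(state 1→state 4)·P(state 4→state 1)
  = 0.35×0.35 + 0.4×0.5 + 0.25×0.5
  = 0.1225 + 0.2000 + 0.1250 = 0.4475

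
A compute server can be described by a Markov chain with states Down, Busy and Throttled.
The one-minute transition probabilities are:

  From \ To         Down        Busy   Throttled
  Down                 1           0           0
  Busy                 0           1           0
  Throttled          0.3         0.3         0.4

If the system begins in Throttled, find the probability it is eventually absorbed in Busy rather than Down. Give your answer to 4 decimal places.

0.5000

Let h(s) be the probability of absorption at Busy starting from transient state s. Then h(Busy) = 1 and h(Down) = 0. By first-step analysis:
h(Throttled) = 0.3·0 + 0.3·1 + 0.4·h(Throttled)
Solving: h(Throttled) = 0.5000.
Starting from Throttled, the probability is 0.5000.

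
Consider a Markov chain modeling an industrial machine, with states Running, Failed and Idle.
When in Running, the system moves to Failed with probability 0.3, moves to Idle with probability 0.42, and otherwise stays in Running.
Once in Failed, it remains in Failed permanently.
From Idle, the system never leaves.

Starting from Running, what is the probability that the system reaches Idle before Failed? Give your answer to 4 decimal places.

Let h(s) be the probability of absorption at Idle starting from transient state s. Then h(Idle) = 1 and h(Failed) = 0. By first-step analysis:
h(Running) = 0.28·h(Running) + 0.3·0 + 0.42·1
Solving: h(Running) = 0.5833.
Starting from Running, the probability is 0.5833.

0.5833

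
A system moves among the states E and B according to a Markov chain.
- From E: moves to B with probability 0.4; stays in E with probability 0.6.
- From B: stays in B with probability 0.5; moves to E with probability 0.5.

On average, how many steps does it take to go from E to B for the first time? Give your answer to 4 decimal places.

Let t(s) be the expected number of steps to first reach B from state s, with t(B) = 0. Conditioning on the first step:
t(E) = 1 + 0.6·t(E)
Solving: t(E) = 2.5000.
Expected steps from E to B: 2.5000.

2.5000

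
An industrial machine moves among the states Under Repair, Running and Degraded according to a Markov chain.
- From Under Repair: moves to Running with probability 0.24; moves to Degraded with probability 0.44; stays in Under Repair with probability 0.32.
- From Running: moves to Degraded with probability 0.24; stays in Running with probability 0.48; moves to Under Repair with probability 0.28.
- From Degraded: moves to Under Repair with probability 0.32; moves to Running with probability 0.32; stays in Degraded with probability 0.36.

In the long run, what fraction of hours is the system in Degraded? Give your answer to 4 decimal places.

Let the stationary distribution be π with π = πP and π_1 + π_2 + π_3 = 1.
π_1 = 0.32·π_1 + 0.28·π_2 + 0.32·π_3
π_2 = 0.24·π_1 + 0.48·π_2 + 0.32·π_3
Solving with the normalization constraint gives π = (0.3059, 0.3518, 0.3423).
So the stationary probability of Degraded is 0.3423.

0.3423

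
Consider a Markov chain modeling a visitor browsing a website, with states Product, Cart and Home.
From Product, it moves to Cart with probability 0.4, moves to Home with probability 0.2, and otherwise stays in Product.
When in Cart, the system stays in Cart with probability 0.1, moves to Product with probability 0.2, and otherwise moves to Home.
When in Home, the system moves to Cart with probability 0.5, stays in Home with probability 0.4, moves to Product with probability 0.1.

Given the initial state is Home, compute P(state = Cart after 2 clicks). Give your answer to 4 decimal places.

0.2900

Sum over the intermediate state after 1 click:
P = P(Home→Product)·P(Product→Cart) + P(Home→Cart)·P(Cart→Cart) + P(Home→Home)·P(Home→Cart)
  = 0.1×0.4 + 0.5×0.1 + 0.4×0.5
  = 0.0400 + 0.0500 + 0.2000 = 0.2900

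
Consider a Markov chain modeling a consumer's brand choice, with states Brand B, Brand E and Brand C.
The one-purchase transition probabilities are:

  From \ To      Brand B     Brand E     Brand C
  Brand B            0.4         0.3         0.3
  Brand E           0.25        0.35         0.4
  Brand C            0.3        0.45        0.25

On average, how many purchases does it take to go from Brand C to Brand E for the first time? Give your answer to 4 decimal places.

2.5000

Let t(s) be the expected number of purchases to first reach Brand E from state s, with t(Brand E) = 0. Conditioning on the first purchase:
t(Brand B) = 1 + 0.4·t(Brand B) + 0.3·t(Brand C)
t(Brand C) = 1 + 0.3·t(Brand B) + 0.25·t(Brand C)
Solving: t(Brand B) = 2.9167, t(Brand C) = 2.5000.
Expected purchases from Brand C to Brand E: 2.5000.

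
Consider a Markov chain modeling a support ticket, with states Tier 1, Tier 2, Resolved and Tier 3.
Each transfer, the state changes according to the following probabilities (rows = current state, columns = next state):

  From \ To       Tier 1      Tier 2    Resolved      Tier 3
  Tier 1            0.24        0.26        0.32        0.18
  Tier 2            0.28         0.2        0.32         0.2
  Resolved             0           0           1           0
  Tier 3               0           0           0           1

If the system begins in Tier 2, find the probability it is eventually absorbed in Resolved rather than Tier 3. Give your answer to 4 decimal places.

0.6218

Let h(s) be the probability of absorption at Resolved starting from transient state s. Then h(Resolved) = 1 and h(Tier 3) = 0. By first-step analysis:
h(Tier 1) = 0.24·h(Tier 1) + 0.26·h(Tier 2) + 0.32·1 + 0.18·0
h(Tier 2) = 0.28·h(Tier 1) + 0.2·h(Tier 2) + 0.32·1 + 0.2·0
Solving: h(Tier 1) = 0.6338, h(Tier 2) = 0.6218.
Starting from Tier 2, the probability is 0.6218.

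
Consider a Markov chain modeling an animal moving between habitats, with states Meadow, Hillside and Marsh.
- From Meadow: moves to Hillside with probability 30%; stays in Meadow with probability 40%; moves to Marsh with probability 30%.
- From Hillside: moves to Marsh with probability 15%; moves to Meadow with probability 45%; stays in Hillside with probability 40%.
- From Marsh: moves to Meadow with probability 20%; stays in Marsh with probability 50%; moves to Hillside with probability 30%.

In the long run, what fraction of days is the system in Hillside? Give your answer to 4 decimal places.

Let the stationary distribution be π with π = πP and π_1 + π_2 + π_3 = 1.
π_1 = 0.4·π_1 + 0.45·π_2 + 0.2·π_3
π_2 = 0.3·π_1 + 0.4·π_2 + 0.3·π_3
Solving with the normalization constraint gives π = (0.3542, 0.3333, 0.3125).
So the stationary probability of Hillside is 0.3333.

0.3333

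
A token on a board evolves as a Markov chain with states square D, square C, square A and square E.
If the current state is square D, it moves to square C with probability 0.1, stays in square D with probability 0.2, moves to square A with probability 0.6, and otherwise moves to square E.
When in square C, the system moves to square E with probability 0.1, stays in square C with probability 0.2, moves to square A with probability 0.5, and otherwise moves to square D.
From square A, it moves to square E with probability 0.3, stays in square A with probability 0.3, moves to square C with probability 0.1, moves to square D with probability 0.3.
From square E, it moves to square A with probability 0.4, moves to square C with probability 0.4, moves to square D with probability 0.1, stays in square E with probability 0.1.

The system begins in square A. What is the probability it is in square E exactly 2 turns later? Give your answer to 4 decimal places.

Propagate the distribution vector 2 turns from square A.
After 0 turns: (0.0000, 0.0000, 1.0000, 0.0000)
After 1 turn: (0.3000, 0.1000, 0.3000, 0.3000)
After 2 turns: (0.2000, 0.2000, 0.4400, 0.1600)
P(in square E after 2 turns) = 0.1600

0.1600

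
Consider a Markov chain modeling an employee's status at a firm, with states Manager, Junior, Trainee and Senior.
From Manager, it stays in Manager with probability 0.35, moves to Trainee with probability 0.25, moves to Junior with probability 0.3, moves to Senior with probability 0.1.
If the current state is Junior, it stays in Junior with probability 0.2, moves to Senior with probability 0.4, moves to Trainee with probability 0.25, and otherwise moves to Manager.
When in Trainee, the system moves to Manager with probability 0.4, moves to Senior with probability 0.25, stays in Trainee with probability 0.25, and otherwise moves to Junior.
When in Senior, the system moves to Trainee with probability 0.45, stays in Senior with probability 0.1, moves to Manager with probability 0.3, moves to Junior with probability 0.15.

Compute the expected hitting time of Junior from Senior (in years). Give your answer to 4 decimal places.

5.3611

Let t(s) be the expected number of years to first reach Junior from state s, with t(Junior) = 0. Conditioning on the first year:
t(Manager) = 1 + 0.35·t(Manager) + 0.25·t(Trainee) + 0.1·t(Senior)
t(Trainee) = 1 + 0.4·t(Manager) + 0.25·t(Trainee) + 0.25·t(Senior)
t(Senior) = 1 + 0.3·t(Manager) + 0.45·t(Trainee) + 0.1·t(Senior)
Solving: t(Manager) = 4.4830, t(Trainee) = 5.5113, t(Senior) = 5.3611.
Expected years from Senior to Junior: 5.3611.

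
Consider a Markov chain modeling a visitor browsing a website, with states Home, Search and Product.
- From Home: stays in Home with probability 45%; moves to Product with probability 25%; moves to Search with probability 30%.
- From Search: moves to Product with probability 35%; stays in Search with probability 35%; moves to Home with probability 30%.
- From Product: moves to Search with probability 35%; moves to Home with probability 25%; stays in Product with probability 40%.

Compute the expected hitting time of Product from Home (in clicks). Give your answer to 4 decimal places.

3.5514

Let t(s) be the expected number of clicks to first reach Product from state s, with t(Product) = 0. Conditioning on the first click:
t(Home) = 1 + 0.45·t(Home) + 0.3·t(Search)
t(Search) = 1 + 0.3·t(Home) + 0.35·t(Search)
Solving: t(Home) = 3.5514, t(Search) = 3.1776.
Expected clicks from Home to Product: 3.5514.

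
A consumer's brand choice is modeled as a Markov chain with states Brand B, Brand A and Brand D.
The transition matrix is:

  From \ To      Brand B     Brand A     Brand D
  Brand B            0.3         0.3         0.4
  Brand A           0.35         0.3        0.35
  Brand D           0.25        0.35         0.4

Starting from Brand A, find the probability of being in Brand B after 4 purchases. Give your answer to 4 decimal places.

Propagate the distribution vector 4 purchases from Brand A.
After 0 purchases: (0.0000, 1.0000, 0.0000)
After 1 purchase: (0.3500, 0.3000, 0.3500)
After 2 purchases: (0.2975, 0.3175, 0.3850)
After 3 purchases: (0.2966, 0.3193, 0.3841)
After 4 purchases: (0.2968, 0.3192, 0.3840)
P(in Brand B after 4 purchases) = 0.2968

0.2968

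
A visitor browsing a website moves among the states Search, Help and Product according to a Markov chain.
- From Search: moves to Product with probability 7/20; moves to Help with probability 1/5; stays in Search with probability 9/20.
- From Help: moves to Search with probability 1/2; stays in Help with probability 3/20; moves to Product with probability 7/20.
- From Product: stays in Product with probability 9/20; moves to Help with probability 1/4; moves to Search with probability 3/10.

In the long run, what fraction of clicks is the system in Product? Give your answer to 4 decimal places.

Let the stationary distribution be π with π = πP and π_1 + π_2 + π_3 = 1.
π_1 = 0.45·π_1 + 0.5·π_2 + 0.3·π_3
π_2 = 0.2·π_1 + 0.15·π_2 + 0.25·π_3
Solving with the normalization constraint gives π = (0.4021, 0.2090, 0.3889).
So the stationary probability of Product is 0.3889.

0.3889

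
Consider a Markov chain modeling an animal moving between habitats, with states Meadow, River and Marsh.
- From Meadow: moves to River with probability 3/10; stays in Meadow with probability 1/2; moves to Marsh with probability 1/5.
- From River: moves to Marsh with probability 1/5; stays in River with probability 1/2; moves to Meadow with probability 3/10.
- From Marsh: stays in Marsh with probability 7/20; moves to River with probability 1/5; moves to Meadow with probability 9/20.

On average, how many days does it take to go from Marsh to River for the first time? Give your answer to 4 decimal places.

Let t(s) be the expected number of days to first reach River from state s, with t(River) = 0. Conditioning on the first day:
t(Meadow) = 1 + 0.5·t(Meadow) + 0.2·t(Marsh)
t(Marsh) = 1 + 0.45·t(Meadow) + 0.35·t(Marsh)
Solving: t(Meadow) = 3.6170, t(Marsh) = 4.0426.
Expected days from Marsh to River: 4.0426.

4.0426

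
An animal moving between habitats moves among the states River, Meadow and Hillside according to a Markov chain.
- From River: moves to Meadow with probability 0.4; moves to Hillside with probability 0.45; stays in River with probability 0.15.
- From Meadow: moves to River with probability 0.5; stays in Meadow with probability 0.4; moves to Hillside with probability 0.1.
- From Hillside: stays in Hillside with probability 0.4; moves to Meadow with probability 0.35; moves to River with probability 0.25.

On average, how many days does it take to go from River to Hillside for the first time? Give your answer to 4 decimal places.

3.2258

Let t(s) be the expected number of days to first reach Hillside from state s, with t(Hillside) = 0. Conditioning on the first day:
t(River) = 1 + 0.15·t(River) + 0.4·t(Meadow)
t(Meadow) = 1 + 0.5·t(River) + 0.4·t(Meadow)
Solving: t(River) = 3.2258, t(Meadow) = 4.3548.
Expected days from River to Hillside: 3.2258.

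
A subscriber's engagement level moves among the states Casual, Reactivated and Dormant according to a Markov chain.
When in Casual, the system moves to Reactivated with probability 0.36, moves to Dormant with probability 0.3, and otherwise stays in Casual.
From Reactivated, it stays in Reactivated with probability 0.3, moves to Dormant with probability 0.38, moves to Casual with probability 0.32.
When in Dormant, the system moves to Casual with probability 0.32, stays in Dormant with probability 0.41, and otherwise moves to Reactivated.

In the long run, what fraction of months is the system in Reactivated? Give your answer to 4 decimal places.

0.3086

Let the stationary distribution be π with π = πP and π_1 + π_2 + π_3 = 1.
π_1 = 0.34·π_1 + 0.32·π_2 + 0.32·π_3
π_2 = 0.36·π_1 + 0.3·π_2 + 0.27·π_3
Solving with the normalization constraint gives π = (0.3265, 0.3086, 0.3648).
So the stationary probability of Reactivated is 0.3086.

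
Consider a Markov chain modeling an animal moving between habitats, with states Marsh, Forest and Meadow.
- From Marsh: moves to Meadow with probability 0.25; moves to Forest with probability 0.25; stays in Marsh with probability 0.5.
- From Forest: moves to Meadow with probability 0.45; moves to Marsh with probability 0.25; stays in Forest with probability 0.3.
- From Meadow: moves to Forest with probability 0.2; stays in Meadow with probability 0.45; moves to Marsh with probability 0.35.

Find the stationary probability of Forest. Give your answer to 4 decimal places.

0.2435

Let the stationary distribution be π with π = πP and π_1 + π_2 + π_3 = 1.
π_1 = 0.5·π_1 + 0.25·π_2 + 0.35·π_3
π_2 = 0.25·π_1 + 0.3·π_2 + 0.2·π_3
Solving with the normalization constraint gives π = (0.3831, 0.2435, 0.3734).
So the stationary probability of Forest is 0.2435.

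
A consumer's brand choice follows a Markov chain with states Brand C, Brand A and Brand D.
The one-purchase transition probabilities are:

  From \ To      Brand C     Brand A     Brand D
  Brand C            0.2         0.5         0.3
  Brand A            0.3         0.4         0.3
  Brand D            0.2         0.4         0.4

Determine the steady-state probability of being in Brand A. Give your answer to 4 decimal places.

0.4242

Let the stationary distribution be π with π = πP and π_1 + π_2 + π_3 = 1.
π_1 = 0.2·π_1 + 0.3·π_2 + 0.2·π_3
π_2 = 0.5·π_1 + 0.4·π_2 + 0.4·π_3
Solving with the normalization constraint gives π = (0.2424, 0.4242, 0.3333).
So the stationary probability of Brand A is 0.4242.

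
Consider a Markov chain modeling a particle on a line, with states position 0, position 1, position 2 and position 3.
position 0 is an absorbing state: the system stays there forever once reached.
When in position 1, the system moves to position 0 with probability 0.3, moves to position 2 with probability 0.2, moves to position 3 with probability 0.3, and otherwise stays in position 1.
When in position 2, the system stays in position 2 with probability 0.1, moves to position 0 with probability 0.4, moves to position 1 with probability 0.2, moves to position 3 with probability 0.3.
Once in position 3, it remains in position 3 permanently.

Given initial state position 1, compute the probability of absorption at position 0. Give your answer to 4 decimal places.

Let h(s) be the probability of absorption at position 0 starting from transient state s. Then h(position 0) = 1 and h(position 3) = 0. By first-step analysis:
h(position 1) = 0.3·1 + 0.2·h(position 1) + 0.2·h(position 2) + 0.3·0
h(position 2) = 0.4·1 + 0.2·h(position 1) + 0.1·h(position 2) + 0.3·0
Solving: h(position 1) = 0.5147, h(position 2) = 0.5588.
Starting from position 1, the probability is 0.5147.

0.5147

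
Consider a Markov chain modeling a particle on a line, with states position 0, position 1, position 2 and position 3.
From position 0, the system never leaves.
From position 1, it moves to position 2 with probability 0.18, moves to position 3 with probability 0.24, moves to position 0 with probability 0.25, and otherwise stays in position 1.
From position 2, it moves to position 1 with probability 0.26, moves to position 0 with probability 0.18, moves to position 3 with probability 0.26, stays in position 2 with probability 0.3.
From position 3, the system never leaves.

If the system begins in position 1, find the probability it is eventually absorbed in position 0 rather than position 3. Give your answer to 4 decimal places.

Let h(s) be the probability of absorption at position 0 starting from transient state s. Then h(position 0) = 1 and h(position 3) = 0. By first-step analysis:
h(position 1) = 0.25·1 + 0.33·h(position 1) + 0.18·h(position 2) + 0.24·0
h(position 2) = 0.18·1 + 0.26·h(position 1) + 0.3·h(position 2) + 0.26·0
Solving: h(position 1) = 0.4912, h(position 2) = 0.4396.
Starting from position 1, the probability is 0.4912.

0.4912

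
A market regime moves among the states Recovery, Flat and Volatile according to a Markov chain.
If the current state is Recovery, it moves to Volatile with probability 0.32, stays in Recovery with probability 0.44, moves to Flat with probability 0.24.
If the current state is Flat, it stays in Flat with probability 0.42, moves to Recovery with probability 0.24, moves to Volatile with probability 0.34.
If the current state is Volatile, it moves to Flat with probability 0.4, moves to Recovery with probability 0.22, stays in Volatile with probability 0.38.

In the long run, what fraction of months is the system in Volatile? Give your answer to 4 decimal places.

Let the stationary distribution be π with π = πP and π_1 + π_2 + π_3 = 1.
π_1 = 0.44·π_1 + 0.24·π_2 + 0.22·π_3
π_2 = 0.24·π_1 + 0.42·π_2 + 0.4·π_3
Solving with the normalization constraint gives π = (0.2913, 0.3606, 0.3481).
So the stationary probability of Volatile is 0.3481.

0.3481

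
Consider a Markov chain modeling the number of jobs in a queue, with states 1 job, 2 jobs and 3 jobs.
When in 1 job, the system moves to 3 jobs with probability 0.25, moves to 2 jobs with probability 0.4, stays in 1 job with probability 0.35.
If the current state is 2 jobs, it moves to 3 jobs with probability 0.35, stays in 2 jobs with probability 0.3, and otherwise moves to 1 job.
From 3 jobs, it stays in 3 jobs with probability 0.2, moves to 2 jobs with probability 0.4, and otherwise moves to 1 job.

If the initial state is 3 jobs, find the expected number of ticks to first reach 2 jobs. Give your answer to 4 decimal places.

Let t(s) be the expected number of ticks to first reach 2 jobs from state s, with t(2 jobs) = 0. Conditioning on the first tick:
t(1 job) = 1 + 0.35·t(1 job) + 0.25·t(3 jobs)
t(3 jobs) = 1 + 0.4·t(1 job) + 0.2·t(3 jobs)
Solving: t(1 job) = 2.5000, t(3 jobs) = 2.5000.
Expected ticks from 3 jobs to 2 jobs: 2.5000.

2.5000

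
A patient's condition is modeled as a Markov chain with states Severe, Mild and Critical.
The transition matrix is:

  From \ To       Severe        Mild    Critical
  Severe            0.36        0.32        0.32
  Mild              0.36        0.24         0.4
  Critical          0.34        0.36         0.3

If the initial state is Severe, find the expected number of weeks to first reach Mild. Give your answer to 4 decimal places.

Let t(s) be the expected number of weeks to first reach Mild from state s, with t(Mild) = 0. Conditioning on the first week:
t(Severe) = 1 + 0.36·t(Severe) + 0.32·t(Critical)
t(Critical) = 1 + 0.34·t(Severe) + 0.3·t(Critical)
Solving: t(Severe) = 3.0071, t(Critical) = 2.8892.
Expected weeks from Severe to Mild: 3.0071.

3.0071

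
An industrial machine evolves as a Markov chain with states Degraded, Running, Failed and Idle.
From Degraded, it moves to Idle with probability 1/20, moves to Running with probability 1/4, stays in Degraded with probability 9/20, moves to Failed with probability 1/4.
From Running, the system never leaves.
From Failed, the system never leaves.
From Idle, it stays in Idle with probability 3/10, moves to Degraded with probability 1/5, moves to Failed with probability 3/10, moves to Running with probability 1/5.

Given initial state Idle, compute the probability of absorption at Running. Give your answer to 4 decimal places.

0.4267

Let h(s) be the probability of absorption at Running starting from transient state s. Then h(Running) = 1 and h(Failed) = 0. By first-step analysis:
h(Degraded) = 0.45·h(Degraded) + 0.25·1 + 0.25·0 + 0.05·h(Idle)
h(Idle) = 0.2·h(Degraded) + 0.2·1 + 0.3·0 + 0.3·h(Idle)
Solving: h(Degraded) = 0.4933, h(Idle) = 0.4267.
Starting from Idle, the probability is 0.4267.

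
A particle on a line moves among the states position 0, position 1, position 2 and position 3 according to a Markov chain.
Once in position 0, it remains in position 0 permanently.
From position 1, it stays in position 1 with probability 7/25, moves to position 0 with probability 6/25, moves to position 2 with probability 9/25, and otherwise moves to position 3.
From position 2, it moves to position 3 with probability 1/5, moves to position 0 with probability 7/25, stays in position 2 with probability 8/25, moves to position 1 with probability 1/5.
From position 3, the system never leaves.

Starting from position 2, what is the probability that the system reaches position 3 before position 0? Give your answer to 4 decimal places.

Let h(s) be the probability of absorption at position 3 starting from transient state s. Then h(position 3) = 1 and h(position 0) = 0. By first-step analysis:
h(position 1) = 0.24·0 + 0.28·h(position 1) + 0.36·h(position 2) + 0.12·1
h(position 2) = 0.28·0 + 0.2·h(position 1) + 0.32·h(position 2) + 0.2·1
Solving: h(position 1) = 0.3678, h(position 2) = 0.4023.
Starting from position 2, the probability is 0.4023.

0.4023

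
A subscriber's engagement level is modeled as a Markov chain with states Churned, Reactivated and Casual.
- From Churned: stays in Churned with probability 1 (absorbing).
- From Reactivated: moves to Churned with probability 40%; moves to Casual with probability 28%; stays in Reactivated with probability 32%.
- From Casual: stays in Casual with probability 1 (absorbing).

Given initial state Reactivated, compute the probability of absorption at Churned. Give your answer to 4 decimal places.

Let h(s) be the probability of absorption at Churned starting from transient state s. Then h(Churned) = 1 and h(Casual) = 0. By first-step analysis:
h(Reactivated) = 0.4·1 + 0.32·h(Reactivated) + 0.28·0
Solving: h(Reactivated) = 0.5882.
Starting from Reactivated, the probability is 0.5882.

0.5882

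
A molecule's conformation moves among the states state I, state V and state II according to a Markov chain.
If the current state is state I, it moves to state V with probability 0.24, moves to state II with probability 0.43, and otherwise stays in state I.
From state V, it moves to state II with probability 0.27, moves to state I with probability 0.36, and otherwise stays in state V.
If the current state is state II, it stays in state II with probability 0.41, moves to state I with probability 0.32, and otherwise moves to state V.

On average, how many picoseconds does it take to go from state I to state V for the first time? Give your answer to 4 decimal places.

3.9581

Let t(s) be the expected number of picoseconds to first reach state V from state s, with t(state V) = 0. Conditioning on the first picosecond:
t(state I) = 1 + 0.33·t(state I) + 0.43·t(state II)
t(state II) = 1 + 0.32·t(state I) + 0.41·t(state II)
Solving: t(state I) = 3.9581, t(state II) = 3.8417.
Expected picoseconds from state I to state V: 3.9581.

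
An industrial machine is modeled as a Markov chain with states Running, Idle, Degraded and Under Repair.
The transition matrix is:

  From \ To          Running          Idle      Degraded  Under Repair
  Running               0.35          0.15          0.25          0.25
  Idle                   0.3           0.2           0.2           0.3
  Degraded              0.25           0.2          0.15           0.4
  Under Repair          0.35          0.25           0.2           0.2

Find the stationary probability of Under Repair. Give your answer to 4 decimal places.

0.2769

Let the stationary distribution be π with π = πP and π_1 + π_2 + π_3 + π_4 = 1.
π_1 = 0.35·π_1 + 0.3·π_2 + 0.25·π_3 + 0.35·π_4
π_2 = 0.15·π_1 + 0.2·π_2 + 0.2·π_3 + 0.25·π_4
π_3 = 0.25·π_1 + 0.2·π_2 + 0.15·π_3 + 0.2·π_4
Solving with the normalization constraint gives π = (0.3195, 0.1979, 0.2057, 0.2769).
So the stationary probability of Under Repair is 0.2769.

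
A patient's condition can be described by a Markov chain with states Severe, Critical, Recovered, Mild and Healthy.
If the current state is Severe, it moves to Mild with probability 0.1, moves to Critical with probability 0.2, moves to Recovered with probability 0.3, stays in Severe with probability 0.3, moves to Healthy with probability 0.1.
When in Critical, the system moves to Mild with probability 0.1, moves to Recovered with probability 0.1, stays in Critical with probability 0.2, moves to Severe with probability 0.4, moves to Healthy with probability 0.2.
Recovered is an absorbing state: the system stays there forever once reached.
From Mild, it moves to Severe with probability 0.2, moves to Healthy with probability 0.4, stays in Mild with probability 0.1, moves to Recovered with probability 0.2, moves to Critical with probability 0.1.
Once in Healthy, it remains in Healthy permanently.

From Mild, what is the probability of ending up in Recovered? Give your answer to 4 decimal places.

0.4165

Let h(s) be the probability of absorption at Recovered starting from transient state s. Then h(Recovered) = 1 and h(Healthy) = 0. By first-step analysis:
h(Severe) = 0.3·h(Severe) + 0.2·h(Critical) + 0.3·1 + 0.1·h(Mild) + 0.1·0
h(Critical) = 0.4·h(Severe) + 0.2·h(Critical) + 0.1·1 + 0.1·h(Mild) + 0.2·0
h(Mild) = 0.2·h(Severe) + 0.1·h(Critical) + 0.2·1 + 0.1·h(Mild) + 0.4·0
Solving: h(Severe) = 0.6284, h(Critical) = 0.4913, h(Mild) = 0.4165.
Starting from Mild, the probability is 0.4165.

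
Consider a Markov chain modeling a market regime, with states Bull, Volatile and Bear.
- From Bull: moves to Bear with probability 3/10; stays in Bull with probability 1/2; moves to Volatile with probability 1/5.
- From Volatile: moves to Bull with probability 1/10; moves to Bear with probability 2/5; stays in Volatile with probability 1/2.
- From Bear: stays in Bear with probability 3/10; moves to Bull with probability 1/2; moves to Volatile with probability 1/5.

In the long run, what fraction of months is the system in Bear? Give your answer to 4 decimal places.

0.3286

Let the stationary distribution be π with π = πP and π_1 + π_2 + π_3 = 1.
π_1 = 0.5·π_1 + 0.1·π_2 + 0.5·π_3
π_2 = 0.2·π_1 + 0.5·π_2 + 0.2·π_3
Solving with the normalization constraint gives π = (0.3857, 0.2857, 0.3286).
So the stationary probability of Bear is 0.3286.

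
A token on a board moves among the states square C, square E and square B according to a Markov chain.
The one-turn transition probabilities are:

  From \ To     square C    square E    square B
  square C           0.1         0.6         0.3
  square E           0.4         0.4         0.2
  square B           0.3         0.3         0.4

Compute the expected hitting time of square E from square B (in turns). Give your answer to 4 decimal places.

2.6667

Let t(s) be the expected number of turns to first reach square E from state s, with t(square E) = 0. Conditioning on the first turn:
t(square C) = 1 + 0.1·t(square C) + 0.3·t(square B)
t(square B) = 1 + 0.3·t(square C) + 0.4·t(square B)
Solving: t(square C) = 2.0000, t(square B) = 2.6667.
Expected turns from square B to square E: 2.6667.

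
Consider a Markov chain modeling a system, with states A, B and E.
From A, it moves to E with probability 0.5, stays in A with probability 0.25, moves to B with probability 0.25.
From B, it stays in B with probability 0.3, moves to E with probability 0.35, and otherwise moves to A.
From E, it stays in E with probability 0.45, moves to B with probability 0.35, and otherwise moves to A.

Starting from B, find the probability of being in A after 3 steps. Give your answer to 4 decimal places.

Propagate the distribution vector 3 steps from B.
After 0 steps: (0.0000, 1.0000, 0.0000)
After 1 step: (0.3500, 0.3000, 0.3500)
After 2 steps: (0.2625, 0.3000, 0.4375)
After 3 steps: (0.2581, 0.3088, 0.4331)
P(in A after 3 steps) = 0.2581

0.2581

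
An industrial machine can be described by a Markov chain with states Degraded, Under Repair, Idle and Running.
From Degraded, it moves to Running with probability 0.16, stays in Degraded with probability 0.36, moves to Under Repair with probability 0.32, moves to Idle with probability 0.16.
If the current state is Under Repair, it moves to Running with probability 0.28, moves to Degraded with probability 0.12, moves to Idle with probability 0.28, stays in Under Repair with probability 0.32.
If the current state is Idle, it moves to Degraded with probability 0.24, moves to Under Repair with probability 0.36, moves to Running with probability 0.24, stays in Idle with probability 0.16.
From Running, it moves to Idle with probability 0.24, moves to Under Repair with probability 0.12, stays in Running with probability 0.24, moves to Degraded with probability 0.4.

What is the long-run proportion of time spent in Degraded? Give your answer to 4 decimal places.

Let the stationary distribution be π with π = πP and π_1 + π_2 + π_3 + π_4 = 1.
π_1 = 0.36·π_1 + 0.12·π_2 + 0.24·π_3 + 0.4·π_4
π_2 = 0.32·π_1 + 0.32·π_2 + 0.36·π_3 + 0.12·π_4
π_3 = 0.16·π_1 + 0.28·π_2 + 0.16·π_3 + 0.24·π_4
Solving with the normalization constraint gives π = (0.2759, 0.2826, 0.2123, 0.2292).
So the stationary probability of Degraded is 0.2759.

0.2759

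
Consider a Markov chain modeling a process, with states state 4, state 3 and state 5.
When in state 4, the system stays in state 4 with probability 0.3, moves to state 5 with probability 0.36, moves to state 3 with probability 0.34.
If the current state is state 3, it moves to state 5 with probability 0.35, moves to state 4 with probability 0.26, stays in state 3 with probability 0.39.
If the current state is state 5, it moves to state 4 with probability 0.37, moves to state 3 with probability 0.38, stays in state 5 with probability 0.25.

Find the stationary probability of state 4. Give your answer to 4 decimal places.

0.3076

Let the stationary distribution be π with π = πP and π_1 + π_2 + π_3 = 1.
π_1 = 0.3·π_1 + 0.26·π_2 + 0.37·π_3
π_2 = 0.34·π_1 + 0.39·π_2 + 0.38·π_3
Solving with the normalization constraint gives π = (0.3076, 0.3714, 0.3210).
So the stationary probability of state 4 is 0.3076.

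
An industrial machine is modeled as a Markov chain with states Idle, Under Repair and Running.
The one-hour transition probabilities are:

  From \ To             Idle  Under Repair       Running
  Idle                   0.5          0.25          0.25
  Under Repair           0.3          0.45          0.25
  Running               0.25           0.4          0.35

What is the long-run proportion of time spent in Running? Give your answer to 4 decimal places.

0.2778

Let the stationary distribution be π with π = πP and π_1 + π_2 + π_3 = 1.
π_1 = 0.5·π_1 + 0.3·π_2 + 0.25·π_3
π_2 = 0.25·π_1 + 0.45·π_2 + 0.4·π_3
Solving with the normalization constraint gives π = (0.3576, 0.3646, 0.2778).
So the stationary probability of Running is 0.2778.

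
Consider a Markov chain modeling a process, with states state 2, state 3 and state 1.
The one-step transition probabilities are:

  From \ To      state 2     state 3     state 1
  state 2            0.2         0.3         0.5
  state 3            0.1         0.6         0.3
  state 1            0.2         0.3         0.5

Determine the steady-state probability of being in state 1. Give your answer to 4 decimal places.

Let the stationary distribution be π with π = πP and π_1 + π_2 + π_3 = 1.
π_1 = 0.2·π_1 + 0.1·π_2 + 0.2·π_3
π_2 = 0.3·π_1 + 0.6·π_2 + 0.3·π_3
Solving with the normalization constraint gives π = (0.1571, 0.4286, 0.4143).
So the stationary probability of state 1 is 0.4143.

0.4143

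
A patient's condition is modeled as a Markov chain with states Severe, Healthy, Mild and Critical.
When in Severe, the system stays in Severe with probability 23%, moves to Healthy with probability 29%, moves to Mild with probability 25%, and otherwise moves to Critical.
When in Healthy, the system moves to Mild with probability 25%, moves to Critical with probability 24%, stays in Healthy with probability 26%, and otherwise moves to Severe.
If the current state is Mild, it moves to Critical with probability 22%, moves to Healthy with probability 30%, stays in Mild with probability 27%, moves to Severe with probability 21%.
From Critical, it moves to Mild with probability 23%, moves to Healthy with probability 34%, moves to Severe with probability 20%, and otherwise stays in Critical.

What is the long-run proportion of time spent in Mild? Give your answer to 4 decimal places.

0.2504

Let the stationary distribution be π with π = πP and π_1 + π_2 + π_3 + π_4 = 1.
π_1 = 0.23·π_1 + 0.25·π_2 + 0.21·π_3 + 0.2·π_4
π_2 = 0.29·π_1 + 0.26·π_2 + 0.3·π_3 + 0.34·π_4
π_3 = 0.25·π_1 + 0.25·π_2 + 0.27·π_3 + 0.23·π_4
Solving with the normalization constraint gives π = (0.2240, 0.2952, 0.2504, 0.2304).
So the stationary probability of Mild is 0.2504.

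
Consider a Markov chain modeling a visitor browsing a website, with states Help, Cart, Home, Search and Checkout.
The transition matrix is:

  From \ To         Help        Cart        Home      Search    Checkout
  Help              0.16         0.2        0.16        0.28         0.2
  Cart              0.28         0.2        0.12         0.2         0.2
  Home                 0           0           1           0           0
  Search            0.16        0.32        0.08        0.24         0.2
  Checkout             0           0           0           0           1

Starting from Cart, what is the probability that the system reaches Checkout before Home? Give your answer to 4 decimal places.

0.6251

Let h(s) be the probability of absorption at Checkout starting from transient state s. Then h(Checkout) = 1 and h(Home) = 0. By first-step analysis:
h(Help) = 0.16·h(Help) + 0.2·h(Cart) + 0.16·0 + 0.28·h(Search) + 0.2·1
h(Cart) = 0.28·h(Help) + 0.2·h(Cart) + 0.12·0 + 0.2·h(Search) + 0.2·1
h(Search) = 0.16·h(Help) + 0.32·h(Cart) + 0.08·0 + 0.24·h(Search) + 0.2·1
Solving: h(Help) = 0.6048, h(Cart) = 0.6251, h(Search) = 0.6537.
Starting from Cart, the probability is 0.6251.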